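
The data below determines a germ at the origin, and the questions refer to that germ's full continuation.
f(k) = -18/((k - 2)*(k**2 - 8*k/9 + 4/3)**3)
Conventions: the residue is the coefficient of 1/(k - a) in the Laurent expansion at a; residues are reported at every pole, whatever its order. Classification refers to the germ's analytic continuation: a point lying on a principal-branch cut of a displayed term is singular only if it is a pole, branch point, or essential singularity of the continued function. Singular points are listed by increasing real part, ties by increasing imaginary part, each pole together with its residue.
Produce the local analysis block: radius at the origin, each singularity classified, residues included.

Radius of convergence at 0: (2/3)*sqrt(3).
At (4/9) - ((2/9)*sqrt(23))*i: a pole of order 3; residue (6561/32768) + ((151605027/398688256)*sqrt(23))*i.
At (4/9) + ((2/9)*sqrt(23))*i: a pole of order 3; residue (6561/32768) - ((151605027/398688256)*sqrt(23))*i.
At 2: a pole of order 1; residue -6561/16384.

Denominator factor (k**2 - 8*k/9 + 4/3)^3: discriminant -368/81, complex-conjugate roots (4/9) + ((2/9)*sqrt(23))*i and (4/9) - ((2/9)*sqrt(23))*i; poles of order 3, moduli (2/3)*sqrt(3) and (2/3)*sqrt(3).
Denominator factor (k - 2): pole of order 1 at 2, modulus 2.
The radius of convergence is the smallest modulus among the singular points: (2/3)*sqrt(3).
The factor k**2 - 8*k/9 + 4/3 splits as (k - a)(k - a') with a = (4/9) - ((2/9)*sqrt(23))*i, a' = (4/9) + ((2/9)*sqrt(23))*i. At the order-3 pole a set g(k) = (k - a)^3*f(k) = [-18/(k - 2)] / (k - a')^3.
Order-3 pole: residue = g''(a)/2; g''((4/9) - ((2/9)*sqrt(23))*i) = (6561/16384) + ((151605027/199344128)*sqrt(23))*i, so the residue is (6561/32768) + ((151605027/398688256)*sqrt(23))*i.
The factor k**2 - 8*k/9 + 4/3 splits as (k - a)(k - a') with a = (4/9) + ((2/9)*sqrt(23))*i, a' = (4/9) - ((2/9)*sqrt(23))*i. At the order-3 pole a set g(k) = (k - a)^3*f(k) = [-18/(k - 2)] / (k - a')^3.
Order-3 pole: residue = g''(a)/2; g''((4/9) + ((2/9)*sqrt(23))*i) = (6561/16384) - ((151605027/199344128)*sqrt(23))*i, so the residue is (6561/32768) - ((151605027/398688256)*sqrt(23))*i.
At the order-1 pole 2 set g(k) = (k - (2))*f(k) = -18/(k**2 - 8*k/9 + 4/3)**3.
Simple pole: residue = g(a) at a = 2, which is -6561/16384.
List the singular points by increasing real part (a conjugate pair: the negative imaginary part first).


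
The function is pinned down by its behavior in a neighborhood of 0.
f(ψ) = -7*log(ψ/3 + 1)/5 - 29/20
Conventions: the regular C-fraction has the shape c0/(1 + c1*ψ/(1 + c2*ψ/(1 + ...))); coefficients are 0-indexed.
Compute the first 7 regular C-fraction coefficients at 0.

The regular C-fraction coefficients are [-29/20, -28/87, 85/174, 29/1530, 113/765, 17/339, 79/678].

Taylor coefficients (expand at 0): a_0 = -29/20, a_1 = -7/15, a_2 = 7/90, a_3 = -7/405, a_4 = 7/1620, a_5 = -7/6075, a_6 = 7/21870.
c0 = a_0 = -29/20. Peel one level at a time: if S = 1 + c*ψ/S' with S'(0) = 1, then c is the ψ-coefficient of S and S' = c*ψ/(S - 1).
S_1 = c0/f = 1 + (-28/87)*ψ + (1190/7569)*ψ^2 + ...; c1 = -28/87.
S_2 = c1*ψ/(S_1 - 1) = 1 + (85/174)*ψ + (-1/108)*ψ^2 + ...; c2 = 85/174.
S_3 = c2*ψ/(S_2 - 1) = 1 + (29/1530)*ψ + (-3277/1170450)*ψ^2 + ...; c3 = 29/1530.
S_4 = c3*ψ/(S_3 - 1) = 1 + (113/765)*ψ + (-1/135)*ψ^2 + ...; c4 = 113/765.
S_5 = c4*ψ/(S_4 - 1) = 1 + (17/339)*ψ + (-1343/229842)*ψ^2 + ...; c5 = 17/339.
S_6 = c5*ψ/(S_5 - 1) = 1 + (79/678)*ψ + ...; c6 = 79/678.


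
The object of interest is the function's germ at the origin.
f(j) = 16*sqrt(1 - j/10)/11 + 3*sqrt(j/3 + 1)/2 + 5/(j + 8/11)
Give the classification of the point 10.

The point is an algebraic (square-root) branch point.

The term (16/11)*sqrt(1 - j/(10)) has argument 1 - 10/(10) = 0 at 10: a square-root (algebraic, two-sheeted) branch point; the remaining terms are analytic or single-valued there.


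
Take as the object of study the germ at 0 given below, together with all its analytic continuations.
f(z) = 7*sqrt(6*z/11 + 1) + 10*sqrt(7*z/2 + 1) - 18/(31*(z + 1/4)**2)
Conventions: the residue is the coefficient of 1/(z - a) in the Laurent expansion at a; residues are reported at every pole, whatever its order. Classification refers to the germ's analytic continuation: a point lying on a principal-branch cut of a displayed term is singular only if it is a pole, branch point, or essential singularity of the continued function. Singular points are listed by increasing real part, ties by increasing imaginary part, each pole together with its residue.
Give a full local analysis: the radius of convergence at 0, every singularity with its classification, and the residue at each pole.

Denominator factor (z + 1/4)^2: pole of order 2 at -1/4, modulus 1/4.
Branch term (7)*sqrt(1 - z/(-11/6)): its argument vanishes at z = -11/6, a square-root branch point, modulus 11/6.
Branch term (10)*sqrt(1 - z/(-2/7)): its argument vanishes at z = -2/7, a square-root branch point, modulus 2/7.
The radius of convergence is the smallest modulus among the singular points: 1/4.
The branch terms are analytic at -1/4 and contribute nothing to the residue; only the rational part matters.
At the order-2 pole -1/4 set g(z) = (z - (-1/4))^2*(rational part) = -18/31.
Order-2 pole: residue = g'(a); g'(-1/4) = 0, so the residue is 0.
List the singular points by increasing real part (a conjugate pair: the negative imaginary part first).

Radius of convergence at 0: 1/4.
At -11/6: an algebraic (square-root) branch point.
At -2/7: an algebraic (square-root) branch point.
At -1/4: a pole of order 2; residue 0.


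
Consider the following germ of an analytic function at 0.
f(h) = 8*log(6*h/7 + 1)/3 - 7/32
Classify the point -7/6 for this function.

The point is a logarithmic branch point.

The term (8/3)*log(1 - h/(-7/6)) has argument 1 - -7/6/(-7/6) = 0 at -7/6: a logarithmic (infinitely-sheeted) branch point; the remaining terms are analytic or single-valued there.


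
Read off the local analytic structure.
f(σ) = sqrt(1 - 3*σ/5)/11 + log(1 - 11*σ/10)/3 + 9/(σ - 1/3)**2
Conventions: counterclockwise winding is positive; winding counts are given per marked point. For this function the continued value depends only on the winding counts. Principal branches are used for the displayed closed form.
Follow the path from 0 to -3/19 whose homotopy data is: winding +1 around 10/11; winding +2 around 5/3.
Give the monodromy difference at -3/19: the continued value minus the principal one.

The rational part is single-valued and drops out of the difference; each branch term changes only by its own monodromy.
(1/11)*sqrt(1 - σ/(5/3)): winding +2 is even, the square root returns to the same sheet, contribution 0.
(1/3)*log(1 - σ/(10/11)): each positive loop around 10/11 adds 2*pi*i to the log, so winding +1 contributes (1/3)*(1)*2*pi*i = (2/3)*pi*i.
Summing the contributions at σ = -3/19 gives (2/3)*pi*i.

Continued minus principal equals (2/3)*pi*i.


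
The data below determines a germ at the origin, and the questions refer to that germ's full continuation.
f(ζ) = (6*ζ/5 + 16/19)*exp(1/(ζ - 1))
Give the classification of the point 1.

The point is an essential singularity.

The exponent 1/(ζ - (1)) has a pole at 1, so exp(1/(ζ - (1))) takes every nonzero value near it: an essential singularity (not a pole of any order).


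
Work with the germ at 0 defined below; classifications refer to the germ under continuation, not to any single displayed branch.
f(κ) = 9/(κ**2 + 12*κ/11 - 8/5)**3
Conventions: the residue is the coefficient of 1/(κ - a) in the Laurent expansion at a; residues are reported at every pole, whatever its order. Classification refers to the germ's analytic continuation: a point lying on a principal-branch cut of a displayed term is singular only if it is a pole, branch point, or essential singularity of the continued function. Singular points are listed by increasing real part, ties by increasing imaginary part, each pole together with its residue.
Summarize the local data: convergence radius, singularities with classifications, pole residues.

Radius of convergence at 0: -6/11 + (2/55)*sqrt(1435).
At -6/11 - (2/55)*sqrt(1435): a pole of order 3; residue -(108709425/12103630336)*sqrt(1435).
At -6/11 + (2/55)*sqrt(1435): a pole of order 3; residue (108709425/12103630336)*sqrt(1435).

Denominator factor (κ**2 + 12*κ/11 - 8/5)^3: discriminant 4592/605, real irrational roots -6/11 + (2/55)*sqrt(1435) and -6/11 - (2/55)*sqrt(1435); poles of order 3, moduli -6/11 + (2/55)*sqrt(1435) and 6/11 + (2/55)*sqrt(1435).
The radius of convergence is the smallest modulus among the singular points: -6/11 + (2/55)*sqrt(1435).
The factor κ**2 + 12*κ/11 - 8/5 splits as (κ - a)(κ - a') with a = -6/11 - (2/55)*sqrt(1435), a' = -6/11 + (2/55)*sqrt(1435). At the order-3 pole a set g(κ) = (κ - a)^3*f(κ) = [9] / (κ - a')^3.
Order-3 pole: residue = g''(a)/2; g''(-6/11 - (2/55)*sqrt(1435)) = -(108709425/6051815168)*sqrt(1435), so the residue is -(108709425/12103630336)*sqrt(1435).
The factor κ**2 + 12*κ/11 - 8/5 splits as (κ - a)(κ - a') with a = -6/11 + (2/55)*sqrt(1435), a' = -6/11 - (2/55)*sqrt(1435). At the order-3 pole a set g(κ) = (κ - a)^3*f(κ) = [9] / (κ - a')^3.
Order-3 pole: residue = g''(a)/2; g''(-6/11 + (2/55)*sqrt(1435)) = (108709425/6051815168)*sqrt(1435), so the residue is (108709425/12103630336)*sqrt(1435).
List the singular points by increasing real part (a conjugate pair: the negative imaginary part first).


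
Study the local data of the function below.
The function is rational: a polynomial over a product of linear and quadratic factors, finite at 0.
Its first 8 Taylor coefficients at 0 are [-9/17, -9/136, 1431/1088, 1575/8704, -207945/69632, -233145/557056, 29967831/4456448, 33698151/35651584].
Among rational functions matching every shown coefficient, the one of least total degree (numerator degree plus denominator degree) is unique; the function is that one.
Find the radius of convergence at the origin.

The radius of convergence is 2/3.

No rational of total degree below 4 reproduces all 8 coefficients; solving the [0/4] Pade equations on them gives f(ρ) = -16/(17*(ρ**2 + 4/9)*(ρ**2 - ρ/2 + 4)), whose expansion matches every shown term.
Denominator factor (ρ**2 + 4/9): discriminant -16/9, complex-conjugate roots (2/3)*i and -(2/3)*i; poles of order 1, moduli 2/3 and 2/3.
Denominator factor (ρ**2 - ρ/2 + 4): discriminant -63/4, complex-conjugate roots (1/4) + ((3/4)*sqrt(7))*i and (1/4) - ((3/4)*sqrt(7))*i; poles of order 1, moduli 2 and 2.
The radius of convergence is the smallest modulus among the singular points: 2/3.


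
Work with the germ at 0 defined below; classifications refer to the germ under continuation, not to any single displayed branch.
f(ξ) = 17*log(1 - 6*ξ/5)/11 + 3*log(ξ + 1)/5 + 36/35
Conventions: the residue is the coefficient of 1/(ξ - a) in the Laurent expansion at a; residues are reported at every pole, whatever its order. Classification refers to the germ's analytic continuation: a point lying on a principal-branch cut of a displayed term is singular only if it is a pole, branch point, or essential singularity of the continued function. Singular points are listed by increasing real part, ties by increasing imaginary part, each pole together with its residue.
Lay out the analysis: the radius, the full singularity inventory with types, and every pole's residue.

Radius of convergence at 0: 5/6.
At -1: a logarithmic branch point.
At 5/6: a logarithmic branch point.

Branch term (3/5)*log(1 - ξ/(-1)): its argument vanishes at ξ = -1, a logarithmic branch point, modulus 1.
Branch term (17/11)*log(1 - ξ/(5/6)): its argument vanishes at ξ = 5/6, a logarithmic branch point, modulus 5/6.
The radius of convergence is the smallest modulus among the singular points: 5/6.
List the singular points by increasing real part (a conjugate pair: the negative imaginary part first).


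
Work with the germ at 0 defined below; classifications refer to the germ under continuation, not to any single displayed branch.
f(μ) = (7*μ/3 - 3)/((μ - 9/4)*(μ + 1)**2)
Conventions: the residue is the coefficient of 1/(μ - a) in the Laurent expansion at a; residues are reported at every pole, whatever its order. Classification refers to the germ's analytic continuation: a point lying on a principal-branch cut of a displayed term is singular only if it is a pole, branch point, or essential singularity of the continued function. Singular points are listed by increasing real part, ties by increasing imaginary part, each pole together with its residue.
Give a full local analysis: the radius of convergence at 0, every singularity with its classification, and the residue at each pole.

Denominator factor (μ - 9/4): pole of order 1 at 9/4, modulus 9/4.
Denominator factor (μ + 1)^2: pole of order 2 at -1, modulus 1.
The radius of convergence is the smallest modulus among the singular points: 1.
At the order-2 pole -1 set g(μ) = (μ - (-1))^2*f(μ) = (7*μ/3 - 3)/(μ - 9/4).
Order-2 pole: residue = g'(a); g'(-1) = -36/169, so the residue is -36/169.
At the order-1 pole 9/4 set g(μ) = (μ - (9/4))*f(μ) = (7*μ/3 - 3)/(μ + 1)**2.
Simple pole: residue = g(a) at a = 9/4, which is 36/169.
List the singular points by increasing real part (a conjugate pair: the negative imaginary part first).

Radius of convergence at 0: 1.
At -1: a pole of order 2; residue -36/169.
At 9/4: a pole of order 1; residue 36/169.


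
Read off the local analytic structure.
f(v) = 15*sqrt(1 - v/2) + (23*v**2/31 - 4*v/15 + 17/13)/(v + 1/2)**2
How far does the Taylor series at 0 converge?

The radius of convergence is 1/2.

Denominator factor (v + 1/2)^2: pole of order 2 at -1/2, modulus 1/2.
Branch term (15)*sqrt(1 - v/(2)): its argument vanishes at v = 2, a square-root branch point, modulus 2.
The radius of convergence is the smallest modulus among the singular points: 1/2.


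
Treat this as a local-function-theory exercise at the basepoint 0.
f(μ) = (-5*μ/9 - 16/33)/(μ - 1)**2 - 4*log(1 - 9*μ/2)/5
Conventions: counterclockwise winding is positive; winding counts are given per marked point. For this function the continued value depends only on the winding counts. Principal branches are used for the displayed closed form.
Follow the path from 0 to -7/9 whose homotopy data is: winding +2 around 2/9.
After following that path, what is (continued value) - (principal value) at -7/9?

Continued minus principal equals -(16/5)*pi*i.

The rational part is single-valued and drops out of the difference; each branch term changes only by its own monodromy.
(-4/5)*log(1 - μ/(2/9)): each positive loop around 2/9 adds 2*pi*i to the log, so winding +2 contributes (-4/5)*(2)*2*pi*i = -(16/5)*pi*i.
Summing the contributions at μ = -7/9 gives -(16/5)*pi*i.


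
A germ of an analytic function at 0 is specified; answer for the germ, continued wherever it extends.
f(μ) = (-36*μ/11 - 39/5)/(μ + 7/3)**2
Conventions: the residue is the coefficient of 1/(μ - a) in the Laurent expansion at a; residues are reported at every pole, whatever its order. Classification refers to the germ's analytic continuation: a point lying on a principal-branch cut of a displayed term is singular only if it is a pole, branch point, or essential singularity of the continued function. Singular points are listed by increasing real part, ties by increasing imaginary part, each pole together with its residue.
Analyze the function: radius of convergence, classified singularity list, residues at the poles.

Denominator factor (μ + 7/3)^2: pole of order 2 at -7/3, modulus 7/3.
The radius of convergence is the smallest modulus among the singular points: 7/3.
At the order-2 pole -7/3 set g(μ) = (μ - (-7/3))^2*f(μ) = -36*μ/11 - 39/5.
Order-2 pole: residue = g'(a); g'(-7/3) = -36/11, so the residue is -36/11.

Radius of convergence at 0: 7/3.
At -7/3: a pole of order 2; residue -36/11.


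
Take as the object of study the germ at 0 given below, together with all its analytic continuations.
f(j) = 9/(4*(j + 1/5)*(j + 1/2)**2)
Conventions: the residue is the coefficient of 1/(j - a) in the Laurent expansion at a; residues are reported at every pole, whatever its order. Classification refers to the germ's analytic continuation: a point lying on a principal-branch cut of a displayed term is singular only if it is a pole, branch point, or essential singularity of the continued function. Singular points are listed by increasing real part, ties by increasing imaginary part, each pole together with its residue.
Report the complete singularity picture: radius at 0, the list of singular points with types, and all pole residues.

Radius of convergence at 0: 1/5.
At -1/2: a pole of order 2; residue -25.
At -1/5: a pole of order 1; residue 25.

Denominator factor (j + 1/5): pole of order 1 at -1/5, modulus 1/5.
Denominator factor (j + 1/2)^2: pole of order 2 at -1/2, modulus 1/2.
The radius of convergence is the smallest modulus among the singular points: 1/5.
At the order-2 pole -1/2 set g(j) = (j - (-1/2))^2*f(j) = 9/(4*(j + 1/5)).
Order-2 pole: residue = g'(a); g'(-1/2) = -25, so the residue is -25.
At the order-1 pole -1/5 set g(j) = (j - (-1/5))*f(j) = 9/(4*(j + 1/2)**2).
Simple pole: residue = g(a) at a = -1/5, which is 25.
List the singular points by increasing real part (a conjugate pair: the negative imaginary part first).


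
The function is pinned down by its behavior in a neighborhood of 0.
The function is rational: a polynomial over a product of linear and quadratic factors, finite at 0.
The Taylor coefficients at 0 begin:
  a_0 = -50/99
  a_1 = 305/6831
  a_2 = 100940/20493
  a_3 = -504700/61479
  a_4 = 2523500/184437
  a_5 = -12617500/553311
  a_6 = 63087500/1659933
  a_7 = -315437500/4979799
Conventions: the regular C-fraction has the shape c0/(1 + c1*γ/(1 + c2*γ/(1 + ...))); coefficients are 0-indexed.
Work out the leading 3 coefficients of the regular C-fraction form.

Taylor coefficients (read off): a_0 = -50/99, a_1 = 305/6831, a_2 = 100940/20493.
c0 = a_0 = -50/99. Peel one level at a time: if S = 1 + c*γ/S' with S'(0) = 1, then c is the γ-coefficient of S and S' = c*γ/(S - 1).
S_1 = c0/f = 1 + (61/690)*γ + (516329/52900)*γ^2 + ...; c1 = 61/690.
S_2 = c1*γ/(S_1 - 1) = 1 + (-1548987/14030)*γ + ...; c2 = -1548987/14030.

The regular C-fraction coefficients are [-50/99, 61/690, -1548987/14030].


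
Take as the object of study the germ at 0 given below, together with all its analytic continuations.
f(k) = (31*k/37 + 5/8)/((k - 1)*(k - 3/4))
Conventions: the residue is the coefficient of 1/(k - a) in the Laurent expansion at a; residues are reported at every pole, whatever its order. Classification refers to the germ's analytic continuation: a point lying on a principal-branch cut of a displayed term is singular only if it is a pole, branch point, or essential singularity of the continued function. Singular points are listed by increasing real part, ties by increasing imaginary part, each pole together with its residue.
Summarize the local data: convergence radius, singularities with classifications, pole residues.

Denominator factor (k - 3/4): pole of order 1 at 3/4, modulus 3/4.
Denominator factor (k - 1): pole of order 1 at 1, modulus 1.
The radius of convergence is the smallest modulus among the singular points: 3/4.
At the order-1 pole 3/4 set g(k) = (k - (3/4))*f(k) = (31*k/37 + 5/8)/(k - 1).
Simple pole: residue = g(a) at a = 3/4, which is -371/74.
At the order-1 pole 1 set g(k) = (k - (1))*f(k) = (31*k/37 + 5/8)/(k - 3/4).
Simple pole: residue = g(a) at a = 1, which is 433/74.
List the singular points by increasing real part (a conjugate pair: the negative imaginary part first).

Radius of convergence at 0: 3/4.
At 3/4: a pole of order 1; residue -371/74.
At 1: a pole of order 1; residue 433/74.


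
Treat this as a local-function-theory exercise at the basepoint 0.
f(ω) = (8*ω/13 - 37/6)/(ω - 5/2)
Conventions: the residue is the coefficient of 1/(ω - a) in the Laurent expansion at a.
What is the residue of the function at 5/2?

The residue is -361/78.

At the order-1 pole 5/2 set g(ω) = (ω - (5/2))*f(ω) = 8*ω/13 - 37/6.
Simple pole: residue = g(a) at a = 5/2, which is -361/78.


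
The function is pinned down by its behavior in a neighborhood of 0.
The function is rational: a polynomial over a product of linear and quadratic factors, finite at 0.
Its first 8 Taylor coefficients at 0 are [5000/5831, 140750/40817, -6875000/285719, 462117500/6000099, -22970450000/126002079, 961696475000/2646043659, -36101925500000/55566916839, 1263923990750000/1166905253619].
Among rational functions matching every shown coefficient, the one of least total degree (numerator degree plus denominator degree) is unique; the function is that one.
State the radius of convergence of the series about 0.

The radius of convergence is 7/10.

No rational of total degree below 5 reproduces all 8 coefficients; solving the [1/4] Pade equations on them gives f(σ) = (31*σ/12 + 5/17)/((σ + 7/10)**2*(σ**2 + 4*σ/3 + 7/10)), whose expansion matches every shown term.
Denominator factor (σ + 7/10)^2: pole of order 2 at -7/10, modulus 7/10.
Denominator factor (σ**2 + 4*σ/3 + 7/10): discriminant -46/45, complex-conjugate roots (-2/3) + ((1/30)*sqrt(230))*i and (-2/3) - ((1/30)*sqrt(230))*i; poles of order 1, moduli (1/10)*sqrt(70) and (1/10)*sqrt(70).
The radius of convergence is the smallest modulus among the singular points: 7/10.


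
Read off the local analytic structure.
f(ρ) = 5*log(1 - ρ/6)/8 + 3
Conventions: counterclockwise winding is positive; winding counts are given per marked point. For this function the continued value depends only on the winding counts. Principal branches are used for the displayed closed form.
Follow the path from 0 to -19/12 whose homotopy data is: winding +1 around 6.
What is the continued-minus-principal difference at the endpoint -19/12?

Continued minus principal equals (5/4)*pi*i.

The rational part is single-valued and drops out of the difference; each branch term changes only by its own monodromy.
(5/8)*log(1 - ρ/(6)): each positive loop around 6 adds 2*pi*i to the log, so winding +1 contributes (5/8)*(1)*2*pi*i = (5/4)*pi*i.
Summing the contributions at ρ = -19/12 gives (5/4)*pi*i.


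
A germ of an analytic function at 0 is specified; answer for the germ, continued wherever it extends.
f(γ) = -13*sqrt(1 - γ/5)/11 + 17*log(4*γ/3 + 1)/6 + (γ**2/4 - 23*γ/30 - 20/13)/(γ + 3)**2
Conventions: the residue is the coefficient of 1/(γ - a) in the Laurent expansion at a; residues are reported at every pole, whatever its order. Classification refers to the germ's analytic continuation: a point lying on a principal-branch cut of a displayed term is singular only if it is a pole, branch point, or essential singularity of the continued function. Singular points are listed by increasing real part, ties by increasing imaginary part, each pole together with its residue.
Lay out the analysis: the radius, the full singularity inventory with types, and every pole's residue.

Denominator factor (γ + 3)^2: pole of order 2 at -3, modulus 3.
Branch term (-13/11)*sqrt(1 - γ/(5)): its argument vanishes at γ = 5, a square-root branch point, modulus 5.
Branch term (17/6)*log(1 - γ/(-3/4)): its argument vanishes at γ = -3/4, a logarithmic branch point, modulus 3/4.
The radius of convergence is the smallest modulus among the singular points: 3/4.
The branch terms are analytic at -3 and contribute nothing to the residue; only the rational part matters.
At the order-2 pole -3 set g(γ) = (γ - (-3))^2*(rational part) = γ**2/4 - 23*γ/30 - 20/13.
Order-2 pole: residue = g'(a); g'(-3) = -34/15, so the residue is -34/15.
List the singular points by increasing real part (a conjugate pair: the negative imaginary part first).

Radius of convergence at 0: 3/4.
At -3: a pole of order 2; residue -34/15.
At -3/4: a logarithmic branch point.
At 5: an algebraic (square-root) branch point.


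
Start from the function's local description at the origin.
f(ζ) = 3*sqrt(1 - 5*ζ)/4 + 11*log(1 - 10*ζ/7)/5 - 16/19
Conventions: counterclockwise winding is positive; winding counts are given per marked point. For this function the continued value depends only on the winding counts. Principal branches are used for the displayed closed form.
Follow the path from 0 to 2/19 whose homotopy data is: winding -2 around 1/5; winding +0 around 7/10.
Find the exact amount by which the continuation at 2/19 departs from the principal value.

The rational part is single-valued and drops out of the difference; each branch term changes only by its own monodromy.
(11/5)*log(1 - ζ/(7/10)): winding 0 around 7/10, so this term returns to its principal value, contribution 0.
(3/4)*sqrt(1 - ζ/(1/5)): winding -2 is even, the square root returns to the same sheet, contribution 0.
Summing the contributions at ζ = 2/19 gives 0.

Continued minus principal equals 0.


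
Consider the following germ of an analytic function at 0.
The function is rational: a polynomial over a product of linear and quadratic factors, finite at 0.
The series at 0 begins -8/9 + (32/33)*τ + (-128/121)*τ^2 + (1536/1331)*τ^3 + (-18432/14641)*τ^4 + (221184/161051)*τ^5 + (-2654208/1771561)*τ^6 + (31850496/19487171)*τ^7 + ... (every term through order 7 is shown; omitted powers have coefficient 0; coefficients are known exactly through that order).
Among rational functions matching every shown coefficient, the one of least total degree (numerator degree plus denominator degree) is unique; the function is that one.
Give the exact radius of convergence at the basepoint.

The radius of convergence is 11/12.

No rational of total degree below 1 reproduces all 8 coefficients; solving the [0/1] Pade equations on them gives f(τ) = -22/(27*(τ + 11/12)), whose expansion matches every shown term.
Denominator factor (τ + 11/12): pole of order 1 at -11/12, modulus 11/12.
The radius of convergence is the smallest modulus among the singular points: 11/12.


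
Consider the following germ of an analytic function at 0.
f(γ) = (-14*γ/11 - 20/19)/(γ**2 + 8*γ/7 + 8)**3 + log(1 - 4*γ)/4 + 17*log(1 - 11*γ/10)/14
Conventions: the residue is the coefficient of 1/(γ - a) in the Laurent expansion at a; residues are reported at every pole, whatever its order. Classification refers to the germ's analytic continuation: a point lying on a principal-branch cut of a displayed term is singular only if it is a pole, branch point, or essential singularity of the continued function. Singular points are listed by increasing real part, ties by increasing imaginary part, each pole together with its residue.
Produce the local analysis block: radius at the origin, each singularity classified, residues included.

Denominator factor (γ**2 + 8*γ/7 + 8)^3: discriminant -1504/49, complex-conjugate roots (-4/7) + ((2/7)*sqrt(94))*i and (-4/7) - ((2/7)*sqrt(94))*i; poles of order 3, moduli (2)*sqrt(2) and (2)*sqrt(2).
Branch term (1/4)*log(1 - γ/(1/4)): its argument vanishes at γ = 1/4, a logarithmic branch point, modulus 1/4.
Branch term (17/14)*log(1 - γ/(10/11)): its argument vanishes at γ = 10/11, a logarithmic branch point, modulus 10/11.
The radius of convergence is the smallest modulus among the singular points: 1/4.
The branch terms are analytic at (-4/7) - ((2/7)*sqrt(94))*i and contribute nothing to the residue; only the rational part matters.
The factor γ**2 + 8*γ/7 + 8 splits as (γ - a)(γ - a') with a = (-4/7) - ((2/7)*sqrt(94))*i, a' = (-4/7) + ((2/7)*sqrt(94))*i. At the order-3 pole a set g(γ) = (γ - a)^3*(rational part) = [-14*γ/11 - 20/19] / (γ - a')^3.
Order-3 pole: residue = g''(a)/2; g''((-4/7) - ((2/7)*sqrt(94))*i) = -((857157/11109891584)*sqrt(94))*i, so the residue is -((857157/22219783168)*sqrt(94))*i.
The branch terms are analytic at (-4/7) + ((2/7)*sqrt(94))*i and contribute nothing to the residue; only the rational part matters.
The factor γ**2 + 8*γ/7 + 8 splits as (γ - a)(γ - a') with a = (-4/7) + ((2/7)*sqrt(94))*i, a' = (-4/7) - ((2/7)*sqrt(94))*i. At the order-3 pole a set g(γ) = (γ - a)^3*(rational part) = [-14*γ/11 - 20/19] / (γ - a')^3.
Order-3 pole: residue = g''(a)/2; g''((-4/7) + ((2/7)*sqrt(94))*i) = ((857157/11109891584)*sqrt(94))*i, so the residue is ((857157/22219783168)*sqrt(94))*i.
List the singular points by increasing real part (a conjugate pair: the negative imaginary part first).

Radius of convergence at 0: 1/4.
At (-4/7) - ((2/7)*sqrt(94))*i: a pole of order 3; residue -((857157/22219783168)*sqrt(94))*i.
At (-4/7) + ((2/7)*sqrt(94))*i: a pole of order 3; residue ((857157/22219783168)*sqrt(94))*i.
At 1/4: a logarithmic branch point.
At 10/11: a logarithmic branch point.


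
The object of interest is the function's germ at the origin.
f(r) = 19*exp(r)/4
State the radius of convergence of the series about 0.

The radius of convergence is infinite.

The factor exp(r) is entire and contributes no finite singular point.
The polynomial part has no poles.
No finite singular points: the Taylor series at 0 converges everywhere.


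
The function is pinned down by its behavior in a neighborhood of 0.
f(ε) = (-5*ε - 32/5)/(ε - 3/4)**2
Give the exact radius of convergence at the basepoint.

The radius of convergence is 3/4.

Denominator factor (ε - 3/4)^2: pole of order 2 at 3/4, modulus 3/4.
The radius of convergence is the smallest modulus among the singular points: 3/4.


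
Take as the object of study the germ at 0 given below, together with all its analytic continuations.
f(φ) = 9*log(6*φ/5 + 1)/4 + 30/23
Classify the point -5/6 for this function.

The term (9/4)*log(1 - φ/(-5/6)) has argument 1 - -5/6/(-5/6) = 0 at -5/6: a logarithmic (infinitely-sheeted) branch point; the remaining terms are analytic or single-valued there.

The point is a logarithmic branch point.


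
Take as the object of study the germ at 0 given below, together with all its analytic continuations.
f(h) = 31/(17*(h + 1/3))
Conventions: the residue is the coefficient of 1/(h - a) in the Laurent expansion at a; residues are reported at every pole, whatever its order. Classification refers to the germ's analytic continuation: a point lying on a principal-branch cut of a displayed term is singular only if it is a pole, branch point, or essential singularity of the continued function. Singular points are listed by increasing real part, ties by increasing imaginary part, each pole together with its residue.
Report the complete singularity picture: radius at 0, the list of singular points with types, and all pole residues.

Denominator factor (h + 1/3): pole of order 1 at -1/3, modulus 1/3.
The radius of convergence is the smallest modulus among the singular points: 1/3.
At the order-1 pole -1/3 set g(h) = (h - (-1/3))*f(h) = 31/17.
Simple pole: residue = g(a) at a = -1/3, which is 31/17.

Radius of convergence at 0: 1/3.
At -1/3: a pole of order 1; residue 31/17.


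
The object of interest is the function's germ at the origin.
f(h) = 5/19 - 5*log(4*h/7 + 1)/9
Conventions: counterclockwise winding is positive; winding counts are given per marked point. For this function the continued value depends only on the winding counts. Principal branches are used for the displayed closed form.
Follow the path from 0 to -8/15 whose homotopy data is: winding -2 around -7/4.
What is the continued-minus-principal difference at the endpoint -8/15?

The rational part is single-valued and drops out of the difference; each branch term changes only by its own monodromy.
(-5/9)*log(1 - h/(-7/4)): each positive loop around -7/4 adds 2*pi*i to the log, so winding -2 contributes (-5/9)*(-2)*2*pi*i = (20/9)*pi*i.
Summing the contributions at h = -8/15 gives (20/9)*pi*i.

Continued minus principal equals (20/9)*pi*i.


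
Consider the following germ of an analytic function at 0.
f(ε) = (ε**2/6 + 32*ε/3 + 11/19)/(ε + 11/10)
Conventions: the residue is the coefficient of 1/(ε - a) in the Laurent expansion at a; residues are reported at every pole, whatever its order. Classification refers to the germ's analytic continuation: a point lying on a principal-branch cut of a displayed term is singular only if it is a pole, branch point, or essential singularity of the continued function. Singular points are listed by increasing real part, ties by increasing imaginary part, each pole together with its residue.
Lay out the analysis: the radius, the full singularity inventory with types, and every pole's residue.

Denominator factor (ε + 11/10): pole of order 1 at -11/10, modulus 11/10.
The radius of convergence is the smallest modulus among the singular points: 11/10.
At the order-1 pole -11/10 set g(ε) = (ε - (-11/10))*f(ε) = ε**2/6 + 32*ε/3 + 11/19.
Simple pole: residue = g(a) at a = -11/10, which is -124861/11400.

Radius of convergence at 0: 11/10.
At -11/10: a pole of order 1; residue -124861/11400.


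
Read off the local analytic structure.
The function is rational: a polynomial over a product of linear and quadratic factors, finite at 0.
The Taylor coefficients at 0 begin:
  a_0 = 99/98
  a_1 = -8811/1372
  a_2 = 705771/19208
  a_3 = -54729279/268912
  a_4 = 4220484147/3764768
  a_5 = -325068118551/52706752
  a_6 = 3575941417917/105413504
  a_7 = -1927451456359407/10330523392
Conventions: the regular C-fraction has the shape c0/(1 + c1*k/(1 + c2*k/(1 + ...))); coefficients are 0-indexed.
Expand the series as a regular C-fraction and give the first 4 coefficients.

Taylor coefficients (read off): a_0 = 99/98, a_1 = -8811/1372, a_2 = 705771/19208, a_3 = -54729279/268912.
c0 = a_0 = 99/98. Peel one level at a time: if S = 1 + c*k/S' with S'(0) = 1, then c is the k-coefficient of S and S' = c*k/(S - 1).
S_1 = c0/f = 1 + (89/14)*k + (198/49)*k^2 + ...; c1 = 89/14.
S_2 = c1*k/(S_1 - 1) = 1 + (-396/623)*k + (405393/388129)*k^2 + ...; c2 = -396/623.
S_3 = c2*k/(S_2 - 1) = 1 + (135131/82236)*k + ...; c3 = 135131/82236.

The regular C-fraction coefficients are [99/98, 89/14, -396/623, 135131/82236].


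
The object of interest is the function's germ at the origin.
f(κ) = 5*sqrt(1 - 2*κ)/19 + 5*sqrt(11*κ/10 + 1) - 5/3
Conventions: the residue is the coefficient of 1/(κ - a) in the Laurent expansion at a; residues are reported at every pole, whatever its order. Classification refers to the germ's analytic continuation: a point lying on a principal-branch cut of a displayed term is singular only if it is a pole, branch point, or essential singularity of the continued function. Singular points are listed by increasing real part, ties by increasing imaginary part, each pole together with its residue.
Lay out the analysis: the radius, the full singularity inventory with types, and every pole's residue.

Radius of convergence at 0: 1/2.
At -10/11: an algebraic (square-root) branch point.
At 1/2: an algebraic (square-root) branch point.

Branch term (5)*sqrt(1 - κ/(-10/11)): its argument vanishes at κ = -10/11, a square-root branch point, modulus 10/11.
Branch term (5/19)*sqrt(1 - κ/(1/2)): its argument vanishes at κ = 1/2, a square-root branch point, modulus 1/2.
The radius of convergence is the smallest modulus among the singular points: 1/2.
List the singular points by increasing real part (a conjugate pair: the negative imaginary part first).


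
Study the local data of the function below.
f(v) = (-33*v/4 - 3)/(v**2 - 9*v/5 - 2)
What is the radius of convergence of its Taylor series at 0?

The radius of convergence is -9/10 + (1/10)*sqrt(281).

Denominator factor (v**2 - 9*v/5 - 2): discriminant 281/25, real irrational roots 9/10 + (1/10)*sqrt(281) and 9/10 - (1/10)*sqrt(281); poles of order 1, moduli 9/10 + (1/10)*sqrt(281) and -9/10 + (1/10)*sqrt(281).
The radius of convergence is the smallest modulus among the singular points: -9/10 + (1/10)*sqrt(281).


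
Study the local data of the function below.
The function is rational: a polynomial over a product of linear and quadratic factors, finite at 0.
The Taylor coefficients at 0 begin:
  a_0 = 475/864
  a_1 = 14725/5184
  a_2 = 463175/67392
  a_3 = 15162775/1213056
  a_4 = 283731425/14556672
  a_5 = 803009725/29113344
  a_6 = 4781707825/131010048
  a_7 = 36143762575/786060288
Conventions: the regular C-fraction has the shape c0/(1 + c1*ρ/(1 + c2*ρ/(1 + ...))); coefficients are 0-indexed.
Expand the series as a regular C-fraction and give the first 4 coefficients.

The regular C-fraction coefficients are [475/864, -31/6, 126205/45942, -306888079/579811011].

Taylor coefficients (read off): a_0 = 475/864, a_1 = 14725/5184, a_2 = 463175/67392, a_3 = 15162775/1213056.
c0 = a_0 = 475/864. Peel one level at a time: if S = 1 + c*ρ/S' with S'(0) = 1, then c is the ρ-coefficient of S and S' = c*ρ/(S - 1).
S_1 = c0/f = 1 + (-31/6)*ρ + (126205/8892)*ρ^2 + ...; c1 = -31/6.
S_2 = c1*ρ/(S_1 - 1) = 1 + (126205/45942)*ρ + (1534440395/1055333682)*ρ^2 + ...; c2 = 126205/45942.
S_3 = c2*ρ/(S_2 - 1) = 1 + (-306888079/579811011)*ρ + ...; c3 = -306888079/579811011.


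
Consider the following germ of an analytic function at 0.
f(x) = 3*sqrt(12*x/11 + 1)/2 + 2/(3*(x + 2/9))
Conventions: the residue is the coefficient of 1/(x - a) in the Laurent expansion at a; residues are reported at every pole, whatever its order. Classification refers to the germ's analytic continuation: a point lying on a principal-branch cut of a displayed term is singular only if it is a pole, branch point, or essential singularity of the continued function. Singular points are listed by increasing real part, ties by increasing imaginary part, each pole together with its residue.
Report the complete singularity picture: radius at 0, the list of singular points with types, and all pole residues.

Radius of convergence at 0: 2/9.
At -11/12: an algebraic (square-root) branch point.
At -2/9: a pole of order 1; residue 2/3.

Denominator factor (x + 2/9): pole of order 1 at -2/9, modulus 2/9.
Branch term (3/2)*sqrt(1 - x/(-11/12)): its argument vanishes at x = -11/12, a square-root branch point, modulus 11/12.
The radius of convergence is the smallest modulus among the singular points: 2/9.
The branch term is analytic at -2/9 and contributes nothing to the residue; only the rational part matters.
At the order-1 pole -2/9 set g(x) = (x - (-2/9))*(rational part) = 2/3.
Simple pole: residue = g(a) at a = -2/9, which is 2/3.
List the singular points by increasing real part (a conjugate pair: the negative imaginary part first).


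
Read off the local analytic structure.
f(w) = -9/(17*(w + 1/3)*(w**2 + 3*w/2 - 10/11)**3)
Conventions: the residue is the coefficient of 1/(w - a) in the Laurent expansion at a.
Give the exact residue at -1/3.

The residue is 69861528/288568081.

At the order-1 pole -1/3 set g(w) = (w - (-1/3))*f(w) = -9/(17*(w**2 + 3*w/2 - 10/11)**3).
Simple pole: residue = g(a) at a = -1/3, which is 69861528/288568081.


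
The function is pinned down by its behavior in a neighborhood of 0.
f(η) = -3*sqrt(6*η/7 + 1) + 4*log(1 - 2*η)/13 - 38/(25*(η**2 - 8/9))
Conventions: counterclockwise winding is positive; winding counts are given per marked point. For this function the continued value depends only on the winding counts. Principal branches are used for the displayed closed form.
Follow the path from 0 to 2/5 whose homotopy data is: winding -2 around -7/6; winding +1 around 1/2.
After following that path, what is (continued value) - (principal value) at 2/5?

Continued minus principal equals (8/13)*pi*i.

The rational part is single-valued and drops out of the difference; each branch term changes only by its own monodromy.
(4/13)*log(1 - η/(1/2)): each positive loop around 1/2 adds 2*pi*i to the log, so winding +1 contributes (4/13)*(1)*2*pi*i = (8/13)*pi*i.
(-3)*sqrt(1 - η/(-7/6)): winding -2 is even, the square root returns to the same sheet, contribution 0.
Summing the contributions at η = 2/5 gives (8/13)*pi*i.


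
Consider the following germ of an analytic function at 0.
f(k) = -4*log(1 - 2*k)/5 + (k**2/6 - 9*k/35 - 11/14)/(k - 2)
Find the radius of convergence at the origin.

Denominator factor (k - 2): pole of order 1 at 2, modulus 2.
Branch term (-4/5)*log(1 - k/(1/2)): its argument vanishes at k = 1/2, a logarithmic branch point, modulus 1/2.
The radius of convergence is the smallest modulus among the singular points: 1/2.

The radius of convergence is 1/2.


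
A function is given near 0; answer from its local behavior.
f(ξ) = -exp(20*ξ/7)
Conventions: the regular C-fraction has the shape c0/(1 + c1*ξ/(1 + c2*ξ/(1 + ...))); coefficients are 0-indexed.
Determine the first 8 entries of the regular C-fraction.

Taylor coefficients (expand at 0): a_0 = -1, a_1 = -20/7, a_2 = -200/49, a_3 = -4000/1029, a_4 = -20000/7203, a_5 = -80000/50421, a_6 = -800000/1058841, a_7 = -16000000/51883209.
c0 = a_0 = -1. Peel one level at a time: if S = 1 + c*ξ/S' with S'(0) = 1, then c is the ξ-coefficient of S and S' = c*ξ/(S - 1).
S_1 = c0/f = 1 + (-20/7)*ξ + (200/49)*ξ^2 + ...; c1 = -20/7.
S_2 = c1*ξ/(S_1 - 1) = 1 + (10/7)*ξ + (100/147)*ξ^2 + ...; c2 = 10/7.
S_3 = c2*ξ/(S_2 - 1) = 1 + (-10/21)*ξ + (100/441)*ξ^2 + ...; c3 = -10/21.
S_4 = c3*ξ/(S_3 - 1) = 1 + (10/21)*ξ + (20/147)*ξ^2 + ...; c4 = 10/21.
S_5 = c4*ξ/(S_4 - 1) = 1 + (-2/7)*ξ + (4/49)*ξ^2 + ...; c5 = -2/7.
S_6 = c5*ξ/(S_5 - 1) = 1 + (2/7)*ξ + (20/343)*ξ^2 + ...; c6 = 2/7.
S_7 = c6*ξ/(S_6 - 1) = 1 + (-10/49)*ξ + ...; c7 = -10/49.

The regular C-fraction coefficients are [-1, -20/7, 10/7, -10/21, 10/21, -2/7, 2/7, -10/49].
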